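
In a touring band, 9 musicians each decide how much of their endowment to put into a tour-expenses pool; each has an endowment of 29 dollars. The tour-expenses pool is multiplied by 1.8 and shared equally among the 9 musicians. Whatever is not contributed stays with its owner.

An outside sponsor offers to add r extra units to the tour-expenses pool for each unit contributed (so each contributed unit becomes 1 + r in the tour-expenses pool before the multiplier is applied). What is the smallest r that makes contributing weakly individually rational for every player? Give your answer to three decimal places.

4.000

With matching at rate r, one contributed unit becomes (1 + r) in the tour-expenses pool and returns 1.8 × (1 + r) / 9 to the contributor.
Setting this equal to 1: 1 + r = 9/1.8 = 5.0000.
So the minimum matching rate is r = 5.0000 − 1 = 4.000.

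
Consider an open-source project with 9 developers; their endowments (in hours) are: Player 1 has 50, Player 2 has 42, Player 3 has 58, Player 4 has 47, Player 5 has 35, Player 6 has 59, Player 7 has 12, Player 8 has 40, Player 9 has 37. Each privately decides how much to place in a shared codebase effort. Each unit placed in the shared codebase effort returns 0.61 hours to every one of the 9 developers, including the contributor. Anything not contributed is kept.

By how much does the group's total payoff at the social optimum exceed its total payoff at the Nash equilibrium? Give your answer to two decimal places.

The private return per contributed unit is 0.61 < 1 for everyone, so the Nash equilibrium is zero contribution and the group total is Σ E_j = 50 + 42 + 58 + 47 + 35 + 59 + 12 + 40 + 37 = 380.
Each contributed unit returns 5.490 to the group, so the social optimum is full contribution by everyone: group total = 5.490 × 380 = 2086.20.
Efficiency loss = (5.490 − 1) × 380 = 1706.20.

1706.20 hours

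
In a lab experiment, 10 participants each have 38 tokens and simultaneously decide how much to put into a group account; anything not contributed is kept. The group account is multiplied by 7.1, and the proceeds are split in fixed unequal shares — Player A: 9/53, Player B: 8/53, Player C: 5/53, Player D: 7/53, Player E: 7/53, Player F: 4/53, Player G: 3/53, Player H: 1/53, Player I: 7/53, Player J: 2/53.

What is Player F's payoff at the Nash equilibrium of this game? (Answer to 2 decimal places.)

A player with share s gets back 7.1·s per unit contributed, so full contribution is dominant for anyone with s > 1/7.1 = 0.1408 and zero contribution is dominant for anyone below.
The shares above 0.1408 belong to Player A and Player B, contributing 38 each; the remaining 8 contribute 0. Total contributed: 76.
Player F keeps 38 and receives 7.1 × 76 × 4/53 = 40.72 from the group account, for a payoff of 78.72.

78.72 tokens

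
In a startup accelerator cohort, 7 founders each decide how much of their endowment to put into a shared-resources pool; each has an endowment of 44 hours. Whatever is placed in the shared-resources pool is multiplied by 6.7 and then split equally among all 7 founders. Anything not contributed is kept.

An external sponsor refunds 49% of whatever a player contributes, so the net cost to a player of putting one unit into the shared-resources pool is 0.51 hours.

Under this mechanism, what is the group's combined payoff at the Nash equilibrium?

2214.52 hours

Under the mechanism each unit contributed yields (6.7/7) / 0.51 = 1.8768 back to its contributor per unit of net cost, which exceeds 1, making full contribution the dominant choice for everyone.
So the Nash equilibrium is full contribution by all 7; the group earns 7 × (44 × 0.49 + 6.7 × 44) = 2214.52.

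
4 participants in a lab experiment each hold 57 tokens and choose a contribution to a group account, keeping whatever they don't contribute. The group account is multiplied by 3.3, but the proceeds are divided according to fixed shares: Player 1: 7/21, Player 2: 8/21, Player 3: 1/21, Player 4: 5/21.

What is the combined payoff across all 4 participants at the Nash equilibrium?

Player j's private return per contributed unit is 3.3 × (j's share). Contributing is weakly dominant for j when that share is at least 1/3.3 = 0.3030, and contributing 0 is dominant otherwise.
Player 1 and Player 2 clear that bar, contributing 57 each; the remaining 2 contribute 0. Total contributed: 114.
The group account pays out 3.3 × 114 = 376.20 in total (split across the unequal shares, but the aggregate is all that matters for the group sum).
The 2 free-riders keep 57 each, adding 114. Group total = 114 + 376.20 = 490.20.

490.20 tokens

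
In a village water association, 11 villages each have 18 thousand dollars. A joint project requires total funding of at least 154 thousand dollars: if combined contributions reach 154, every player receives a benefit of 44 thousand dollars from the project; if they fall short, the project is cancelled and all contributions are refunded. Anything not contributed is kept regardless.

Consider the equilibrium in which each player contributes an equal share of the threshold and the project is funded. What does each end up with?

Equal share of the threshold: 154/11 = 14.
At this profile no one gains by cutting their contribution: any cut drops the total below 154, the project is cancelled, contributions are refunded, and the deviator ends with 18, which is less than 18 − 14 + 44 = 48. Contributing more than 14 just wastes the excess. So contributing exactly 14 is a best response.
Each player's payoff: 18 − 14 + 44 = 48.

48 thousand dollars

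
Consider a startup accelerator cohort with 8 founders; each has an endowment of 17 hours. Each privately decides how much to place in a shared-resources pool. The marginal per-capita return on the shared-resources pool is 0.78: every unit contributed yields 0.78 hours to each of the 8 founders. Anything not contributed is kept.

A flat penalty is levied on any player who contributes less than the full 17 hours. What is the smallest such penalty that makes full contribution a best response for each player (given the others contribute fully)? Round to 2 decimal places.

Given the others contribute fully, the best deviation is to contribute 0 (any partial contribution still incurs the fine and gives up units whose private return 0.78 is below 1).
Deviating from 17 to 0 saves 17 hours but forfeits the deviator's share of the drop in the shared-resources pool: 0.78 × 17 = 13.26.
So the deviation gain is 17 − 13.26 = 3.74, and the fine must be at least 3.74 hours to wipe it out.

3.74 hours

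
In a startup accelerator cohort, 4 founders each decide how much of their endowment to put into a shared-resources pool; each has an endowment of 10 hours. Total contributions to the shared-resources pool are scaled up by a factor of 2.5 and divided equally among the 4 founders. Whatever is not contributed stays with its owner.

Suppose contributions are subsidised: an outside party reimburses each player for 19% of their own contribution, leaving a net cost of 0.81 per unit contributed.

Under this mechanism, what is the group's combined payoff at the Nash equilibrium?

The effective private return is (2.5/4) / 0.81 = 0.7716, which is still under 1, so the mechanism doesn't change anyone's dominant strategy: zero contribution.
Everyone keeps their endowment and the group total is 4 × 10 = 40.

40.00 hours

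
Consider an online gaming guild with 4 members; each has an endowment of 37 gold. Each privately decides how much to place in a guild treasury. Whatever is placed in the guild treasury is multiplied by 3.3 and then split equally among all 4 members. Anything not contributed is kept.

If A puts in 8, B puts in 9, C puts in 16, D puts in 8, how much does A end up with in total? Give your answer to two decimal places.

62.83 gold

Total contributed: 8 + 9 + 16 + 8 = 41.
Each receives 3.3 × 41 / 4 = 33.83 from the guild treasury.
A keeps 37 − 8 = 29, so A's payoff is 29 + 33.83 = 62.83.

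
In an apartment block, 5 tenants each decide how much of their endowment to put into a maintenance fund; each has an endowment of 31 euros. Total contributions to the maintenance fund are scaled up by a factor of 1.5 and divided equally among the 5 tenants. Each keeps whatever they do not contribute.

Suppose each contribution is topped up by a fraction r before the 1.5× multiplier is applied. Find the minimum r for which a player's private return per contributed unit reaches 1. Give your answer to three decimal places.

2.333

With matching at rate r, one contributed unit becomes (1 + r) in the maintenance fund and returns 1.5 × (1 + r) / 5 to the contributor.
Setting this equal to 1: 1 + r = 5/1.5 = 3.3333.
So the minimum matching rate is r = 3.3333 − 1 = 2.333.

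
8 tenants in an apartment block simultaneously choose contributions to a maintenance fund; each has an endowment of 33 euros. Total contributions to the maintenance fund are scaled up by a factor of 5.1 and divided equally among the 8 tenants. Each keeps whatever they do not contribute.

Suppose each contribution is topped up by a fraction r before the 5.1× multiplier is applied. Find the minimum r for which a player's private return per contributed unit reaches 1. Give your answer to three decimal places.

0.569

With matching at rate r, one contributed unit becomes (1 + r) in the maintenance fund and returns 5.1 × (1 + r) / 8 to the contributor.
Setting this equal to 1: 1 + r = 8/5.1 = 1.5686.
So the minimum matching rate is r = 1.5686 − 1 = 0.569.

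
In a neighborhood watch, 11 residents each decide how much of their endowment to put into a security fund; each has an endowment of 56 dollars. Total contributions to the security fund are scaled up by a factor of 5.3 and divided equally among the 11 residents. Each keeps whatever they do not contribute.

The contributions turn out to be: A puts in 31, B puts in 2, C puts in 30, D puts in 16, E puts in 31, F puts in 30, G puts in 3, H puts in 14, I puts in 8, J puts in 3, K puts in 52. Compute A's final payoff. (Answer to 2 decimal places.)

Total contributed: 31 + 2 + 30 + 16 + 31 + 30 + 3 + 14 + 8 + 3 + 52 = 220.
Each receives 5.3 × 220 / 11 = 106.00 from the security fund.
A keeps 56 − 31 = 25, so A's payoff is 25 + 106.00 = 131.00.

131.00 dollars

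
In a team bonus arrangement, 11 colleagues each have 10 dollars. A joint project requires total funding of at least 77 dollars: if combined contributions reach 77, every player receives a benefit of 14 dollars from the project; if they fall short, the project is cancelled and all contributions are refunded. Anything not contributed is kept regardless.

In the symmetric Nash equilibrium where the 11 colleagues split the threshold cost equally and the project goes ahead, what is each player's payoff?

17 dollars

Equal share of the threshold: 77/11 = 7.
At this profile no one gains by cutting their contribution: any cut drops the total below 77, the project is cancelled, contributions are refunded, and the deviator ends with 10, which is less than 10 − 7 + 14 = 17. Contributing more than 7 just wastes the excess. So contributing exactly 7 is a best response.
Each player's payoff: 10 − 7 + 14 = 17.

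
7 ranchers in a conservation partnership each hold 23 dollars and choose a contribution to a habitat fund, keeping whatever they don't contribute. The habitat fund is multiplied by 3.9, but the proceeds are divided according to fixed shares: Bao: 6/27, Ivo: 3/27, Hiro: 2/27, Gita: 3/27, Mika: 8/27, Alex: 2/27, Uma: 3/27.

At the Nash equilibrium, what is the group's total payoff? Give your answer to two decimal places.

For player j, contributing a unit is worthwhile iff 3.9 × (j's share) ≥ 1, i.e. iff j's share is at least 0.2564.
Mika alone (share 8/27) is above the threshold, contributing 23; the remaining 6 contribute 0. Total contributed: 23.
The habitat fund pays out 3.9 × 23 = 89.70 in total (split across the unequal shares, but the aggregate is all that matters for the group sum).
The 6 free-riders keep 23 each, adding 138. Group total = 138 + 89.70 = 227.70.

227.70 dollars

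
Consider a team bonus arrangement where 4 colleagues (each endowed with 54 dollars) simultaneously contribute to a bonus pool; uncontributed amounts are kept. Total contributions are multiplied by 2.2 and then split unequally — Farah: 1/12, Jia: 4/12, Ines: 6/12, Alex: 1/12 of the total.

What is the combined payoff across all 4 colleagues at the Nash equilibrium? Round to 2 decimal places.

Player j's private return per contributed unit is 2.2 × (j's share). Contributing is weakly dominant for j when that share is at least 1/2.2 = 0.4545, and contributing 0 is dominant otherwise.
Only Ines (6/12) clears that bar, contributing 54; the remaining 3 contribute 0. Total contributed: 54.
The bonus pool pays out 2.2 × 54 = 118.80 in total (split across the unequal shares, but the aggregate is all that matters for the group sum).
The 3 free-riders keep 54 each, adding 162. Group total = 162 + 118.80 = 280.80.

280.80 dollars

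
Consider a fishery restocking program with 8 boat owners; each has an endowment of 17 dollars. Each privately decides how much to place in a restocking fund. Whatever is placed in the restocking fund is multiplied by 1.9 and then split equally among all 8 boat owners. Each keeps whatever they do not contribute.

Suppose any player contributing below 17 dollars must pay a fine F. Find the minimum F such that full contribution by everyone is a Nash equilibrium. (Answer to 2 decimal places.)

12.96 dollars

Given the others contribute fully, the best deviation is to contribute 0 (any partial contribution still incurs the fine and gives up units whose private return 0.2375 is below 1).
Deviating from 17 to 0 saves 17 dollars but forfeits the deviator's share of the drop in the restocking fund: 1.9/8 × 17 = 4.04.
So the deviation gain is 17 − 4.04 = 12.96, and the fine must be at least 12.96 dollars to wipe it out.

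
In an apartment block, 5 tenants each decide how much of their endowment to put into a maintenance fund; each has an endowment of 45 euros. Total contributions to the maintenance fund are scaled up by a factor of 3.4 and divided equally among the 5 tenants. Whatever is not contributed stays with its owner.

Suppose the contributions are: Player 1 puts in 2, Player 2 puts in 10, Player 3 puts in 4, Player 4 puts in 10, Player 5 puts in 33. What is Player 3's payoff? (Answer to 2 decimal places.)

81.12 euros

Total contributed: 2 + 10 + 4 + 10 + 33 = 59.
Each receives 3.4 × 59 / 5 = 40.12 from the maintenance fund.
Player 3 keeps 45 − 4 = 41, so Player 3's payoff is 41 + 40.12 = 81.12.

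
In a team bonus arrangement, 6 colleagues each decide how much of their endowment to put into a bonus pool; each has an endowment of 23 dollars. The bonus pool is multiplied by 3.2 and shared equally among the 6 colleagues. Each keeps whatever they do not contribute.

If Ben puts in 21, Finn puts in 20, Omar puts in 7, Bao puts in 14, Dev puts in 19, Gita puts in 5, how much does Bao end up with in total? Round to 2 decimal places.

Total contributed: 21 + 20 + 7 + 14 + 19 + 5 = 86.
Each receives 3.2 × 86 / 6 = 45.87 from the bonus pool.
Bao keeps 23 − 14 = 9, so Bao's payoff is 9 + 45.87 = 54.87.

54.87 dollars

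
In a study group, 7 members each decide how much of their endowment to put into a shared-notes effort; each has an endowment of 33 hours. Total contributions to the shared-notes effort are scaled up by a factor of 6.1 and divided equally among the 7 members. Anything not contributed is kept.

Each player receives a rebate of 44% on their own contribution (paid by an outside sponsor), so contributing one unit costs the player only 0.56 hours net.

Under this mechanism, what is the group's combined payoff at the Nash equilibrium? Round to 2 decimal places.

The effective private return per unit is now (6.1/7) / 0.56 = 1.5561 > 1, so every player's dominant strategy flips to full contribution.
So the Nash equilibrium is full contribution by all 7; the group earns 7 × (33 × 0.44 + 6.1 × 33) = 1510.74.

1510.74 hours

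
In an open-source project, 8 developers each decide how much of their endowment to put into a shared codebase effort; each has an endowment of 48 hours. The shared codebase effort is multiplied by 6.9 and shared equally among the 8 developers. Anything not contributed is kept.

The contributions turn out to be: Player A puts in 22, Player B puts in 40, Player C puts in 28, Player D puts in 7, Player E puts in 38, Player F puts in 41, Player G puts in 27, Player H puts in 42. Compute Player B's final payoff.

Total contributed: 22 + 40 + 28 + 7 + 38 + 41 + 27 + 42 = 245.
Each receives 6.9 × 245 / 8 = 211.31 from the shared codebase effort.
Player B keeps 48 − 40 = 8, so Player B's payoff is 8 + 211.31 = 219.31.

219.31 hours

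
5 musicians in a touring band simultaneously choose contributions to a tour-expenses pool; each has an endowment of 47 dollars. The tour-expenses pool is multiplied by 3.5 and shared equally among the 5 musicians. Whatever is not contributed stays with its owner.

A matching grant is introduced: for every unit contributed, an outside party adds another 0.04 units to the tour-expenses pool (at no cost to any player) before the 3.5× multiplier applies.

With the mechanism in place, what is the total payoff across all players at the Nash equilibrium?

The effective private return is 3.5 × 1.04 / 5 = 0.7280, which is still under 1, so the mechanism doesn't change anyone's dominant strategy: zero contribution.
At the Nash equilibrium no one contributes; group total payoff = 5 × 47 = 235.

235.00 dollars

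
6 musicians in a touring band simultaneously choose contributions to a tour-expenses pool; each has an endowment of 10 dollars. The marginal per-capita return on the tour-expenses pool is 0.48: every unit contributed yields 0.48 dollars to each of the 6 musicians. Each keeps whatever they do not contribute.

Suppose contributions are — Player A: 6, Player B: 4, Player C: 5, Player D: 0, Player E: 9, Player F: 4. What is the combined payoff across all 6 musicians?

Total contributed: 6 + 4 + 5 + 0 + 9 + 4 = 28; total kept: 6 × 10 − 28 = 32.
The tour-expenses pool pays out 0.48 × 6 × 28 = 80.64 in aggregate.
Group total = 32 + 80.64 = 112.64.

112.64 dollars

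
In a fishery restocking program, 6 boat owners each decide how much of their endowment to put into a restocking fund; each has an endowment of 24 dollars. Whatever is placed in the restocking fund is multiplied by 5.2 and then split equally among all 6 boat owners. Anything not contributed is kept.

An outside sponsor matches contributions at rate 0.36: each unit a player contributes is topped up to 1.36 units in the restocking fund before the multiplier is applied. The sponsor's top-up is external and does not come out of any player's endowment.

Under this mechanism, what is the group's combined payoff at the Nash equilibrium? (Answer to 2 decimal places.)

Under the mechanism each unit contributed yields 5.2 × 1.36 / 6 = 1.1787 back to its contributor per unit of net cost, which exceeds 1, making full contribution the dominant choice for everyone.
So the Nash equilibrium is full contribution by all 6; the group earns 5.2 × 1.36 × 144 = 1018.37.

1018.37 dollars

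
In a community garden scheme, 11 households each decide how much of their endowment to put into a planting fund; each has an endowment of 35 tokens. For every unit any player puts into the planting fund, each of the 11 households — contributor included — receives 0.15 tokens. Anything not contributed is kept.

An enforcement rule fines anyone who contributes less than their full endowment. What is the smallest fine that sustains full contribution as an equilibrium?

29.75 tokens

Given the others contribute fully, the best deviation is to contribute 0 (any partial contribution still incurs the fine and gives up units whose private return 0.15 is below 1).
Deviating from 35 to 0 saves 35 tokens but forfeits the deviator's share of the drop in the planting fund: 0.15 × 35 = 5.25.
So the deviation gain is 35 − 5.25 = 29.75, and the fine must be at least 29.75 tokens to wipe it out.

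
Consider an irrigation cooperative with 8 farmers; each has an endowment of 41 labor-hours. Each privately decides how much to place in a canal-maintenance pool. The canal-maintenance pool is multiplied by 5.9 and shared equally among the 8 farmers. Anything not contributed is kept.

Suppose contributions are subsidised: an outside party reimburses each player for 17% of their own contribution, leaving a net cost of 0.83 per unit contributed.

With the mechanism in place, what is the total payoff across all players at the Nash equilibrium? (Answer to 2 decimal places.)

328.00 labor-hours

Even with the mechanism, each unit contributed returns only (5.9/8) / 0.83 = 0.8886 per unit of net cost, so contributing nothing is still dominant.
Everyone keeps their endowment and the group total is 8 × 41 = 328.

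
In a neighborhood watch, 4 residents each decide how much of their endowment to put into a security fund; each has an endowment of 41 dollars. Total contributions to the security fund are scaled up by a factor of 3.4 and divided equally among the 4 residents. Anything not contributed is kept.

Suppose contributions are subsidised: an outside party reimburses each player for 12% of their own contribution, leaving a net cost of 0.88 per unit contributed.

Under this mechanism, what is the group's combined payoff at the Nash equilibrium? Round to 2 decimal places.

Even with the mechanism, each unit contributed returns only (3.4/4) / 0.88 = 0.9659 per unit of net cost, so contributing nothing is still dominant.
Everyone keeps their endowment and the group total is 4 × 41 = 164.

164.00 dollars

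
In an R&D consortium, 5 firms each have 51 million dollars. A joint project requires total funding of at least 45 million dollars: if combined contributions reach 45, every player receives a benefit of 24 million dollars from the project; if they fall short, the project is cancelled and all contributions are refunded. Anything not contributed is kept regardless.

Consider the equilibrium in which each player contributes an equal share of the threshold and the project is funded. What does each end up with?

Equal share of the threshold: 45/5 = 9.
At this profile no one gains by cutting their contribution: any cut drops the total below 45, the project is cancelled, contributions are refunded, and the deviator ends with 51, which is less than 51 − 9 + 24 = 66. Contributing more than 9 just wastes the excess. So contributing exactly 9 is a best response.
Each player's payoff: 51 − 9 + 24 = 66.

66 million dollars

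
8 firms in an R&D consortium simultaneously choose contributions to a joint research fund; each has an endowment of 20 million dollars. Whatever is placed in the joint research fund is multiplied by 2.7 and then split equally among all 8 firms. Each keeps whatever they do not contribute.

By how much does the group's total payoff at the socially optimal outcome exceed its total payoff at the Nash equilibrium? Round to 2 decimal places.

Each contributed unit returns 2.7/8 = 0.3375 to its contributor — below 1 — so contributing 0 is dominant for every player. At the Nash equilibrium everyone keeps their 20, and the group total is 8 × 20 = 160.
Each contributed unit returns 2.700 to the group as a whole (0.3375 to each of 8 players), which exceeds 1, so the social optimum is full contribution: group total = 2.700 × 160 = 432.00.
Efficiency loss = 432.00 − 160 = 272.00.

272.00 million dollars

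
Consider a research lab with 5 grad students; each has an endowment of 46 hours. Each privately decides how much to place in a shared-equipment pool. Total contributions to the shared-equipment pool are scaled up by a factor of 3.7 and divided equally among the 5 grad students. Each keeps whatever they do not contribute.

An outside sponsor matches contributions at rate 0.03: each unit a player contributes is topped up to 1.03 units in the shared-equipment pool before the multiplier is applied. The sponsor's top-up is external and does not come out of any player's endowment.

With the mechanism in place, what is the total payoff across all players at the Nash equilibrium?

With the mechanism, a contributed unit returns 3.7 × 1.03 / 5 = 0.7622 per unit of net cost — still below 1 — so contributing 0 remains dominant for every player.
At the Nash equilibrium no one contributes; group total payoff = 5 × 46 = 230.

230.00 hours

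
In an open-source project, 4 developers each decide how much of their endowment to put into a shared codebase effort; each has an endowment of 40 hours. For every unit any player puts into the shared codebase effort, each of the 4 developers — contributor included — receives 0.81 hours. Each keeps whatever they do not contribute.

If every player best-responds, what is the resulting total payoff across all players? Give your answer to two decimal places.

The private return per contributed unit is 0.81 < 1, so contributing 0 is dominant for every player. At the Nash equilibrium everyone keeps their 40, and the group total is 4 × 40 = 160.

160.00 hours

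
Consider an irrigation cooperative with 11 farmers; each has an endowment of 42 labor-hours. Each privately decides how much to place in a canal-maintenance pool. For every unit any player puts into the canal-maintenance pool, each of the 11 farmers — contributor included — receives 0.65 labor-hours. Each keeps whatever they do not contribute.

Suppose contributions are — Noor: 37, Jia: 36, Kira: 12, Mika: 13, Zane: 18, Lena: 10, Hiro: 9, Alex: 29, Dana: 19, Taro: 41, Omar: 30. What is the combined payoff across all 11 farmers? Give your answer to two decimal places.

2024.10 labor-hours

Total contributed: 37 + 36 + 12 + 13 + 18 + 10 + 9 + 29 + 19 + 41 + 30 = 254; total kept: 11 × 42 − 254 = 208.
The canal-maintenance pool pays out 0.65 × 11 × 254 = 1816.10 in aggregate.
Group total = 208 + 1816.10 = 2024.10.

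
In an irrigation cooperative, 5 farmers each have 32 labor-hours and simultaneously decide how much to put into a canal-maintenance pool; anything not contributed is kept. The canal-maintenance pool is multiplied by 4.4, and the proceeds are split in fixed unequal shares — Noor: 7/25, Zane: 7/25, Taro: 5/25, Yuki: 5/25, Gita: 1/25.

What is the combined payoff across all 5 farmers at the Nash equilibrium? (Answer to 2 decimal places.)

A player with share s gets back 4.4·s per unit contributed, so full contribution is dominant for anyone with s > 1/4.4 = 0.2273 and zero contribution is dominant for anyone below.
The shares above 0.2273 belong to Noor and Zane, contributing 32 each; the remaining 3 contribute 0. Total contributed: 64.
The canal-maintenance pool pays out 4.4 × 64 = 281.60 in total (split across the unequal shares, but the aggregate is all that matters for the group sum).
The 3 free-riders keep 32 each, adding 96. Group total = 96 + 281.60 = 377.60.

377.60 labor-hours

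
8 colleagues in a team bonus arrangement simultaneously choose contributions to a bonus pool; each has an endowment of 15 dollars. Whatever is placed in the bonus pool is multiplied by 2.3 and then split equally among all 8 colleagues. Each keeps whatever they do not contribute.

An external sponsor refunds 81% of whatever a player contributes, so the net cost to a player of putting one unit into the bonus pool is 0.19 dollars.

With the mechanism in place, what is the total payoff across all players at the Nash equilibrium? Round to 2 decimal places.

373.20 dollars

With the mechanism, a contributed unit returns (2.3/8) / 0.19 = 1.5132 per unit of net cost to the contributor — now above 1 — so contributing fully is weakly dominant for every player.
At the Nash equilibrium everyone contributes 15. Group total payoff = 8 × (15 × 0.81 + 2.3 × 15) = 373.20.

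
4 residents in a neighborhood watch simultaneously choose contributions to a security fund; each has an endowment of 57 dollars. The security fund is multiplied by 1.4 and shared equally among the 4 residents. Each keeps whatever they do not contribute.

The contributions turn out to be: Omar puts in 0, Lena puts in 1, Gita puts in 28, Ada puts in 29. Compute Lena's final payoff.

Total contributed: 0 + 1 + 28 + 29 = 58.
Each receives 1.4 × 58 / 4 = 20.30 from the security fund.
Lena keeps 57 − 1 = 56, so Lena's payoff is 56 + 20.30 = 76.30.

76.30 dollars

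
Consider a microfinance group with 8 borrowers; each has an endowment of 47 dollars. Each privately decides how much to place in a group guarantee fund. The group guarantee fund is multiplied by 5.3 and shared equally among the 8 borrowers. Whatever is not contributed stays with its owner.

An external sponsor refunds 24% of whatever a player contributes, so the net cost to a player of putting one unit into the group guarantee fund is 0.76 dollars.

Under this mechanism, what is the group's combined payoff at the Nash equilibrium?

The effective private return is (5.3/8) / 0.76 = 0.8717, which is still under 1, so the mechanism doesn't change anyone's dominant strategy: zero contribution.
At the Nash equilibrium no one contributes; group total payoff = 8 × 47 = 376.

376.00 dollars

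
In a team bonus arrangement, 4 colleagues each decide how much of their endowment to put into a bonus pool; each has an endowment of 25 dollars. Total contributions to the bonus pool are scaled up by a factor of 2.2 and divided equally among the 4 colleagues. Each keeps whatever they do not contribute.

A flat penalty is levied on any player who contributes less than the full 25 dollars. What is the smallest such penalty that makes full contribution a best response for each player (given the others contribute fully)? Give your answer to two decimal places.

11.25 dollars

Given the others contribute fully, the best deviation is to contribute 0 (any partial contribution still incurs the fine and gives up units whose private return 0.5500 is below 1).
Deviating from 25 to 0 saves 25 dollars but forfeits the deviator's share of the drop in the bonus pool: 2.2/4 × 25 = 13.75.
So the deviation gain is 25 − 13.75 = 11.25, and the fine must be at least 11.25 dollars to wipe it out.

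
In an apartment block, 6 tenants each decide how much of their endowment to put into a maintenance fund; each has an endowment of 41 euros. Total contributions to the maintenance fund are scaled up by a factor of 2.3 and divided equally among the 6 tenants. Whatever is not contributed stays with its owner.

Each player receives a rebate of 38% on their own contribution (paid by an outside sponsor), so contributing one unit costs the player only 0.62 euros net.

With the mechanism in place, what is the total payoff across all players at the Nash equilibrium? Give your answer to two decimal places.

The effective private return is (2.3/6) / 0.62 = 0.6183, which is still under 1, so the mechanism doesn't change anyone's dominant strategy: zero contribution.
Everyone keeps their endowment and the group total is 6 × 41 = 246.

246.00 euros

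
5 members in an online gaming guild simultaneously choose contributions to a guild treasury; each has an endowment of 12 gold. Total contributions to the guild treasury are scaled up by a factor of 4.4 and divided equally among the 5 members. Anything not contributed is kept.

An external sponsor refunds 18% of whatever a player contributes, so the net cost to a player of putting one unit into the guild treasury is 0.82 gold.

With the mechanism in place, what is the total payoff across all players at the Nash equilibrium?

274.80 gold

The effective private return per unit is now (4.4/5) / 0.82 = 1.0732 > 1, so every player's dominant strategy flips to full contribution.
At the Nash equilibrium everyone contributes 12. Group total payoff = 5 × (12 × 0.18 + 4.4 × 12) = 274.80.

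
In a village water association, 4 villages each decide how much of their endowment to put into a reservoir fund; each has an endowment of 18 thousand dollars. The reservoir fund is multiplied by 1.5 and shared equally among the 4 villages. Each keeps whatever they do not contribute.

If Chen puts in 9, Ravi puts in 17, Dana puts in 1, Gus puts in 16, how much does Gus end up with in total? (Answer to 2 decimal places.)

18.13 thousand dollars

Total contributed: 9 + 17 + 1 + 16 = 43.
Each receives 1.5 × 43 / 4 = 16.13 from the reservoir fund.
Gus keeps 18 − 16 = 2, so Gus's payoff is 2 + 16.13 = 18.13.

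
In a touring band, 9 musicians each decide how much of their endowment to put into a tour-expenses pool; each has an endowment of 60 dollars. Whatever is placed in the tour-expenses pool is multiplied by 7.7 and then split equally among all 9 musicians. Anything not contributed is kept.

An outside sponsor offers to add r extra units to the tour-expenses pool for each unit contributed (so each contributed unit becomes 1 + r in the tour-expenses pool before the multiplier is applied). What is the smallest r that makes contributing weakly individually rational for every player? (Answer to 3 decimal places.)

With matching at rate r, one contributed unit becomes (1 + r) in the tour-expenses pool and returns 7.7 × (1 + r) / 9 to the contributor.
Setting this equal to 1: 1 + r = 9/7.7 = 1.1688.
So the minimum matching rate is r = 1.1688 − 1 = 0.169.

0.169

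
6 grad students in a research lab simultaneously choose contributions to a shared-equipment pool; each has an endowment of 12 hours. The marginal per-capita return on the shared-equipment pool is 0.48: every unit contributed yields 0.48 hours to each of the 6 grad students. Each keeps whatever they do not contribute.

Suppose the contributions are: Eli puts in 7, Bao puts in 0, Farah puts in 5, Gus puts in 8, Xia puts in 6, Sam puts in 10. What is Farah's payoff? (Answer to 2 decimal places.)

24.28 hours

Total contributed: 7 + 0 + 5 + 8 + 6 + 10 = 36.
Each receives 0.48 × 36 = 17.28 from the shared-equipment pool.
Farah keeps 12 − 5 = 7, so Farah's payoff is 7 + 17.28 = 24.28.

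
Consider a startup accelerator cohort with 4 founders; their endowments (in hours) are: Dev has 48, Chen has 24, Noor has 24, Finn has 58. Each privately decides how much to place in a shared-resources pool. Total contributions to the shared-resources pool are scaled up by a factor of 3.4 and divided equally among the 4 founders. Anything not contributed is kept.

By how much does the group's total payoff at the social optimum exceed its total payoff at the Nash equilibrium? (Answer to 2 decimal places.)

369.60 hours

The private return per contributed unit is 3.4/4 = 0.8500 < 1 for every player regardless of endowment, so the Nash equilibrium is zero contribution and the group total is Σ E_j = 48 + 24 + 24 + 58 = 154.
Each contributed unit returns 3.400 to the group, so the social optimum is full contribution by everyone: group total = 3.400 × 154 = 523.60.
Efficiency loss = (3.400 − 1) × 154 = 369.60.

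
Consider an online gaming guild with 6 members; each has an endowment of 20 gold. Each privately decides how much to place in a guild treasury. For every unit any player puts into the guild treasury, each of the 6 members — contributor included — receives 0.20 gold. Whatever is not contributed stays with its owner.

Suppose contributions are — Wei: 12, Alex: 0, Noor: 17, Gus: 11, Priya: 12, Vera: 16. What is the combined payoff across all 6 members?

Total contributed: 12 + 0 + 17 + 11 + 12 + 16 = 68; total kept: 6 × 20 − 68 = 52.
The guild treasury pays out 0.20 × 6 × 68 = 81.60 in aggregate.
Group total = 52 + 81.60 = 133.60.

133.60 gold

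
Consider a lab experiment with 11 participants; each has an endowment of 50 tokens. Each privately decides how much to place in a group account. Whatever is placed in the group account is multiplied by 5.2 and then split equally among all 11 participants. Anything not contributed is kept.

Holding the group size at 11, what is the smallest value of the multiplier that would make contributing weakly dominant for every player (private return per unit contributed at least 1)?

11

A contributed unit returns (multiplier)/11 to its contributor.
This reaches 1 exactly when the multiplier is 11.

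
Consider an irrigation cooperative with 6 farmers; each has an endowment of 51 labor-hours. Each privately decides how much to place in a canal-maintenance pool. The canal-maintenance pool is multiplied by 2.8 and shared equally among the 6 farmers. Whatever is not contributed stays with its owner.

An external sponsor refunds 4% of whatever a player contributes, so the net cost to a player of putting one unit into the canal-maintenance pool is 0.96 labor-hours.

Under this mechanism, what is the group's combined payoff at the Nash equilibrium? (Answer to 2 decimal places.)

306.00 labor-hours

Even with the mechanism, each unit contributed returns only (2.8/6) / 0.96 = 0.4861 per unit of net cost, so contributing nothing is still dominant.
Everyone keeps their endowment and the group total is 6 × 51 = 306.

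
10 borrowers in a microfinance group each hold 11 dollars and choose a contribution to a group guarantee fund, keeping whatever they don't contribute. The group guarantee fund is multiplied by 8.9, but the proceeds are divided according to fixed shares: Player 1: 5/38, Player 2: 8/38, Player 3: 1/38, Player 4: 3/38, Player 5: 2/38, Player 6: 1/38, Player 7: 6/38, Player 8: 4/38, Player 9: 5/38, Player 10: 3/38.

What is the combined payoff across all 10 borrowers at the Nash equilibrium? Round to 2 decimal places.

457.60 dollars

For player j, contributing a unit is worthwhile iff 8.9 × (j's share) ≥ 1, i.e. iff j's share is at least 0.1124.
The shares above 0.1124 belong to Player 1, Player 2, Player 7 and Player 9, contributing 11 each; the remaining 6 contribute 0. Total contributed: 44.
The group guarantee fund pays out 8.9 × 44 = 391.60 in total (split across the unequal shares, but the aggregate is all that matters for the group sum).
The 6 free-riders keep 11 each, adding 66. Group total = 66 + 391.60 = 457.60.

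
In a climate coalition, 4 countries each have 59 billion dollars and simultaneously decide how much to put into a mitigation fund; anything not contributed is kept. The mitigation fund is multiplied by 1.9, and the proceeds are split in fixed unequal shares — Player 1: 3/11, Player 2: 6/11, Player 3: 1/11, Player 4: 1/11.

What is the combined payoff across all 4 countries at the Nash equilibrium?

Player j's private return per contributed unit is 1.9 × (j's share). Contributing is weakly dominant for j when that share is at least 1/1.9 = 0.5263, and contributing 0 is dominant otherwise.
Player 2 alone (share 6/11) is above the threshold, contributing 59; the remaining 3 contribute 0. Total contributed: 59.
The mitigation fund pays out 1.9 × 59 = 112.10 in total (split across the unequal shares, but the aggregate is all that matters for the group sum).
The 3 free-riders keep 59 each, adding 177. Group total = 177 + 112.10 = 289.10.

289.10 billion dollars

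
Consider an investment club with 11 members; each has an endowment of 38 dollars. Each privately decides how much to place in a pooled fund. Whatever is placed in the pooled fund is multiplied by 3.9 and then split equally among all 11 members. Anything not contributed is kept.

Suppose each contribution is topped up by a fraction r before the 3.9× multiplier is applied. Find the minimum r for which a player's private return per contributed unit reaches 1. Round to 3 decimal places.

With matching at rate r, one contributed unit becomes (1 + r) in the pooled fund and returns 3.9 × (1 + r) / 11 to the contributor.
Setting this equal to 1: 1 + r = 11/3.9 = 2.8205.
So the minimum matching rate is r = 2.8205 − 1 = 1.821.

1.821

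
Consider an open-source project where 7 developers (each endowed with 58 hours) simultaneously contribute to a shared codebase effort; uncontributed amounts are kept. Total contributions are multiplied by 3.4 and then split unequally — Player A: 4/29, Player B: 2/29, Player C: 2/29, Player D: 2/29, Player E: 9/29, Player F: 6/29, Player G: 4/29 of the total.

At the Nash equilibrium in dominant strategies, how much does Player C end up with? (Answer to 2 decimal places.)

Player j's private return per contributed unit is 3.4 × (j's share). Contributing is weakly dominant for j when that share is at least 1/3.4 = 0.2941, and contributing 0 is dominant otherwise.
The only share above 0.2941 is Player E's 9/29, contributing 58; the remaining 6 contribute 0. Total contributed: 58.
Player C keeps 58 and receives 3.4 × 58 × 2/29 = 13.60 from the shared codebase effort, for a payoff of 71.60.

71.60 hours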